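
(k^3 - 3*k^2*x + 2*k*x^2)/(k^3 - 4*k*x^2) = (k - x)/(k + 2*x)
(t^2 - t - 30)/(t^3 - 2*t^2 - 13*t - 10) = (-t^2 + t + 30)/(-t^3 + 2*t^2 + 13*t + 10)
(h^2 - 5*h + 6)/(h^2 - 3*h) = (h - 2)/h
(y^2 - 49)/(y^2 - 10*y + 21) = (y + 7)/(y - 3)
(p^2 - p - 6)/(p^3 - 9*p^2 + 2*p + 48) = 1/(p - 8)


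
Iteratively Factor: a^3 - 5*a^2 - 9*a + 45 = (a - 3)*(a^2 - 2*a - 15) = (a - 5)*(a - 3)*(a + 3)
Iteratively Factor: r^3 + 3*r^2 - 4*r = (r + 4)*(r^2 - r) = r*(r + 4)*(r - 1)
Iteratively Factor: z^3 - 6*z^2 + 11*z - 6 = (z - 1)*(z^2 - 5*z + 6) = (z - 3)*(z - 1)*(z - 2)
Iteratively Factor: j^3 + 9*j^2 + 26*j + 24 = (j + 4)*(j^2 + 5*j + 6) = (j + 3)*(j + 4)*(j + 2)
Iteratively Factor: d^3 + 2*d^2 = (d)*(d^2 + 2*d) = d^2*(d + 2)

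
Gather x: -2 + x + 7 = x + 5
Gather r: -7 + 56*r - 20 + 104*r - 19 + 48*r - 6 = 208*r - 52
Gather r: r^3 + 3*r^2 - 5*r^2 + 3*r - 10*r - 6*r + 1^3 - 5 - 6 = r^3 - 2*r^2 - 13*r - 10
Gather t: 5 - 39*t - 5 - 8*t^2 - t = -8*t^2 - 40*t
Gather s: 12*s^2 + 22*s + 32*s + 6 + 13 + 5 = 12*s^2 + 54*s + 24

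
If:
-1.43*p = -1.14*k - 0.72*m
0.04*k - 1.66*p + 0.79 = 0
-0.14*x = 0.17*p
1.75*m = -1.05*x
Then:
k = 0.39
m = 0.35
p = 0.49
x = -0.59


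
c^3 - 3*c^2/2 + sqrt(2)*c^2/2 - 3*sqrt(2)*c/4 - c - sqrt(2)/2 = (c - 2)*(c + 1/2)*(c + sqrt(2)/2)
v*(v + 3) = v^2 + 3*v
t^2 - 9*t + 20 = (t - 5)*(t - 4)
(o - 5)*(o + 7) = o^2 + 2*o - 35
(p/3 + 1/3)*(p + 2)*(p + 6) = p^3/3 + 3*p^2 + 20*p/3 + 4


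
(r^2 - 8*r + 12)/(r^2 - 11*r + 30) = (r - 2)/(r - 5)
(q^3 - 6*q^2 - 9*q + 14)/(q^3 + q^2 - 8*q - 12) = (q^2 - 8*q + 7)/(q^2 - q - 6)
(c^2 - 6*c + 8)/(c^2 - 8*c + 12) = (c - 4)/(c - 6)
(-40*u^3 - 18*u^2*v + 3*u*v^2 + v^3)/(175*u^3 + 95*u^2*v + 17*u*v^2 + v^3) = (-8*u^2 - 2*u*v + v^2)/(35*u^2 + 12*u*v + v^2)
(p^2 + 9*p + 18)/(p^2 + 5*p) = (p^2 + 9*p + 18)/(p*(p + 5))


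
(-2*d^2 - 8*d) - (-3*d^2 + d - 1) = d^2 - 9*d + 1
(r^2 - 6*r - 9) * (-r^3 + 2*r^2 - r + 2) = -r^5 + 8*r^4 - 4*r^3 - 10*r^2 - 3*r - 18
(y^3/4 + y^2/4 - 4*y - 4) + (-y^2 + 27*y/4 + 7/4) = y^3/4 - 3*y^2/4 + 11*y/4 - 9/4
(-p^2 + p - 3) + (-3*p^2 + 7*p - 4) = -4*p^2 + 8*p - 7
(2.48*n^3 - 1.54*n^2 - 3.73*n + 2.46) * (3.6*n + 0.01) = 8.928*n^4 - 5.5192*n^3 - 13.4434*n^2 + 8.8187*n + 0.0246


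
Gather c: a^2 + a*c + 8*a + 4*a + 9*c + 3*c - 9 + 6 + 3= a^2 + 12*a + c*(a + 12)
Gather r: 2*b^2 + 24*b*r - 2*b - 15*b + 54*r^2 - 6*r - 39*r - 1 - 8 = 2*b^2 - 17*b + 54*r^2 + r*(24*b - 45) - 9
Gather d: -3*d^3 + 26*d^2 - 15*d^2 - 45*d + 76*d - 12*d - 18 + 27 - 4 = -3*d^3 + 11*d^2 + 19*d + 5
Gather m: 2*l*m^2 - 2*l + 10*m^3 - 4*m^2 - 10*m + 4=-2*l + 10*m^3 + m^2*(2*l - 4) - 10*m + 4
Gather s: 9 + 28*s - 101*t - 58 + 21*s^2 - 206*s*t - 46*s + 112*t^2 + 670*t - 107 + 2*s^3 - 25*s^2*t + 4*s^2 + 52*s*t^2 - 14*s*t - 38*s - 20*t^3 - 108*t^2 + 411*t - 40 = 2*s^3 + s^2*(25 - 25*t) + s*(52*t^2 - 220*t - 56) - 20*t^3 + 4*t^2 + 980*t - 196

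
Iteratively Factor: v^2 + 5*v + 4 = (v + 4)*(v + 1)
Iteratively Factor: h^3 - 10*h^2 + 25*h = (h)*(h^2 - 10*h + 25) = h*(h - 5)*(h - 5)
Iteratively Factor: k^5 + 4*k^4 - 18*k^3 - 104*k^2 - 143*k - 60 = (k - 5)*(k^4 + 9*k^3 + 27*k^2 + 31*k + 12) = (k - 5)*(k + 4)*(k^3 + 5*k^2 + 7*k + 3) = (k - 5)*(k + 1)*(k + 4)*(k^2 + 4*k + 3) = (k - 5)*(k + 1)^2*(k + 4)*(k + 3)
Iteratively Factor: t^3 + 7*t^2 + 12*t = (t + 4)*(t^2 + 3*t) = (t + 3)*(t + 4)*(t)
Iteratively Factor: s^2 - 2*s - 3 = (s - 3)*(s + 1)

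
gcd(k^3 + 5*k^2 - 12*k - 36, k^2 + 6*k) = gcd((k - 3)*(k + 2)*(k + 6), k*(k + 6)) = k + 6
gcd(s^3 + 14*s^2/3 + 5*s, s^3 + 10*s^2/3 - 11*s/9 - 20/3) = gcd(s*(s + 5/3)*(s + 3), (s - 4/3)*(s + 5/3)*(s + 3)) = s^2 + 14*s/3 + 5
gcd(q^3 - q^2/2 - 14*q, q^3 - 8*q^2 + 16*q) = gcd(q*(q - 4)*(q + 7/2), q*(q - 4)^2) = q^2 - 4*q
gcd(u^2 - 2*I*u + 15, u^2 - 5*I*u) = u - 5*I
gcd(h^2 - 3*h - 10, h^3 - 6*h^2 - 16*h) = h + 2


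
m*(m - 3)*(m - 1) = m^3 - 4*m^2 + 3*m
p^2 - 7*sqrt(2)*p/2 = p*(p - 7*sqrt(2)/2)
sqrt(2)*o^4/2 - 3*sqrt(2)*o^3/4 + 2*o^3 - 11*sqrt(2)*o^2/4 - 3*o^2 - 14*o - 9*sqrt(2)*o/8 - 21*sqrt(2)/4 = (o - 7/2)*(o + sqrt(2)/2)*(o + 3*sqrt(2)/2)*(sqrt(2)*o/2 + sqrt(2))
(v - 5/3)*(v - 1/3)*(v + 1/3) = v^3 - 5*v^2/3 - v/9 + 5/27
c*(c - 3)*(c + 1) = c^3 - 2*c^2 - 3*c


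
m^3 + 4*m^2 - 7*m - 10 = (m - 2)*(m + 1)*(m + 5)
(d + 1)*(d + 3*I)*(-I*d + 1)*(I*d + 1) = d^4 + d^3 + 3*I*d^3 + d^2 + 3*I*d^2 + d + 3*I*d + 3*I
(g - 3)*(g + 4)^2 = g^3 + 5*g^2 - 8*g - 48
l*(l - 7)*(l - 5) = l^3 - 12*l^2 + 35*l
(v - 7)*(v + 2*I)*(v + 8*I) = v^3 - 7*v^2 + 10*I*v^2 - 16*v - 70*I*v + 112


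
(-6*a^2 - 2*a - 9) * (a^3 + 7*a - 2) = -6*a^5 - 2*a^4 - 51*a^3 - 2*a^2 - 59*a + 18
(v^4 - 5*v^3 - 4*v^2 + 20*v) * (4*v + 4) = 4*v^5 - 16*v^4 - 36*v^3 + 64*v^2 + 80*v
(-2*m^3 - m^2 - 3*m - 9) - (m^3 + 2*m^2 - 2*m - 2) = -3*m^3 - 3*m^2 - m - 7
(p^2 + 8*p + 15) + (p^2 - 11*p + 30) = 2*p^2 - 3*p + 45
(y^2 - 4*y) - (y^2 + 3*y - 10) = 10 - 7*y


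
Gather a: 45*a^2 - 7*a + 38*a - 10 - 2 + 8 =45*a^2 + 31*a - 4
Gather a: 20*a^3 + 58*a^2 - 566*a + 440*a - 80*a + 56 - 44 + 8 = 20*a^3 + 58*a^2 - 206*a + 20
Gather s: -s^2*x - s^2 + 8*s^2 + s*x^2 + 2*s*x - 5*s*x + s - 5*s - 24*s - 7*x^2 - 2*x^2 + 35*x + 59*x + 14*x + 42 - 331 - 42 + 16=s^2*(7 - x) + s*(x^2 - 3*x - 28) - 9*x^2 + 108*x - 315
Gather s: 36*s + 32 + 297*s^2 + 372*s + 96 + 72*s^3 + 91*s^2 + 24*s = 72*s^3 + 388*s^2 + 432*s + 128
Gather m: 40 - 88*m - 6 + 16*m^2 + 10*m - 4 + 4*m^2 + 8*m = 20*m^2 - 70*m + 30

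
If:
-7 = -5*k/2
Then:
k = 14/5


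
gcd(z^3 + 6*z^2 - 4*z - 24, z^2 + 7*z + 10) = z + 2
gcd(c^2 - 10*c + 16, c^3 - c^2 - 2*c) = c - 2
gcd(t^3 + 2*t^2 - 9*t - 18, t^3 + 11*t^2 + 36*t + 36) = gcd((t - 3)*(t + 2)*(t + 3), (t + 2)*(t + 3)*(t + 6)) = t^2 + 5*t + 6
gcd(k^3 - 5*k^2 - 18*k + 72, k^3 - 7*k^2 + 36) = k^2 - 9*k + 18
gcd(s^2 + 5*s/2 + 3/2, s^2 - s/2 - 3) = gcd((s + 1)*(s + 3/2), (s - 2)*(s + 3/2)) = s + 3/2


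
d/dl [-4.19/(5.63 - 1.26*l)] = -5.2794/(1.26*l - 5.63)^2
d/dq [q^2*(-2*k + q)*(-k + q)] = q*(4*k^2 - 9*k*q + 4*q^2)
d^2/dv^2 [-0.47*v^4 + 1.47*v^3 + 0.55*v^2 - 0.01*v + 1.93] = -5.64*v^2 + 8.82*v + 1.1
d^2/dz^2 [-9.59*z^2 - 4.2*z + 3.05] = -19.1800000000000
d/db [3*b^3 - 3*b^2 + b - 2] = 9*b^2 - 6*b + 1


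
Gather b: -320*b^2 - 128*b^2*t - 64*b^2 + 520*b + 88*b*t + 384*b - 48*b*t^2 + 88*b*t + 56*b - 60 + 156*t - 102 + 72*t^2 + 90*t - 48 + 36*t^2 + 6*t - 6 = b^2*(-128*t - 384) + b*(-48*t^2 + 176*t + 960) + 108*t^2 + 252*t - 216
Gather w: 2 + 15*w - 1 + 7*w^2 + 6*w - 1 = 7*w^2 + 21*w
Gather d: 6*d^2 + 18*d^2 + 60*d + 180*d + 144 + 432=24*d^2 + 240*d + 576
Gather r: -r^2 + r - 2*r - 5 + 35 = -r^2 - r + 30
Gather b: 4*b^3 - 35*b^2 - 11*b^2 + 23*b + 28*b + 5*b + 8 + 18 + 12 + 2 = 4*b^3 - 46*b^2 + 56*b + 40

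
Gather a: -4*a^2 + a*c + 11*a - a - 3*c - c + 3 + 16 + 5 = -4*a^2 + a*(c + 10) - 4*c + 24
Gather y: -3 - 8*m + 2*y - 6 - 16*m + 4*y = -24*m + 6*y - 9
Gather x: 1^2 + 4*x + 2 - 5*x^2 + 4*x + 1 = -5*x^2 + 8*x + 4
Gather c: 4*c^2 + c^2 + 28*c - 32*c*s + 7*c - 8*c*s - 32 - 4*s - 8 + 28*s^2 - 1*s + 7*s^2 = 5*c^2 + c*(35 - 40*s) + 35*s^2 - 5*s - 40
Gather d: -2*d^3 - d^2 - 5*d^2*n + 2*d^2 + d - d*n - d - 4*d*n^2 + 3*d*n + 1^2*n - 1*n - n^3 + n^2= -2*d^3 + d^2*(1 - 5*n) + d*(-4*n^2 + 2*n) - n^3 + n^2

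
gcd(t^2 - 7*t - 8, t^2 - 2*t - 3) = t + 1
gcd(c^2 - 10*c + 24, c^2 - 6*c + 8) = c - 4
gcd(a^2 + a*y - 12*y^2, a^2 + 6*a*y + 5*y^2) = 1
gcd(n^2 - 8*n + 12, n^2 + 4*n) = 1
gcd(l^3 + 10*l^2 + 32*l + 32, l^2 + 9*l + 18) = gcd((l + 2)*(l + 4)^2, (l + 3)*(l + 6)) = 1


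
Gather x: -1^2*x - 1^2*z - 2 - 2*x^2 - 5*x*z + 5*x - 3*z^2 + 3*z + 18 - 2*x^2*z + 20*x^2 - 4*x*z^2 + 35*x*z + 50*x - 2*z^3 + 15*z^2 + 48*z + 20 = x^2*(18 - 2*z) + x*(-4*z^2 + 30*z + 54) - 2*z^3 + 12*z^2 + 50*z + 36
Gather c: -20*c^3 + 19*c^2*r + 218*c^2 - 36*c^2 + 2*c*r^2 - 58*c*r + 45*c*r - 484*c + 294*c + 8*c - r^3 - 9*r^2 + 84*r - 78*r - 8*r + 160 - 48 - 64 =-20*c^3 + c^2*(19*r + 182) + c*(2*r^2 - 13*r - 182) - r^3 - 9*r^2 - 2*r + 48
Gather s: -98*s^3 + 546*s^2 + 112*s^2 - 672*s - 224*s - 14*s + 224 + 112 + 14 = -98*s^3 + 658*s^2 - 910*s + 350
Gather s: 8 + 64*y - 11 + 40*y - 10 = 104*y - 13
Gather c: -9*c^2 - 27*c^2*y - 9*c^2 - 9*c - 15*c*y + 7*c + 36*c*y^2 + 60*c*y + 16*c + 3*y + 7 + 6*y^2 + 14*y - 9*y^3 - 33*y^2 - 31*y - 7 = c^2*(-27*y - 18) + c*(36*y^2 + 45*y + 14) - 9*y^3 - 27*y^2 - 14*y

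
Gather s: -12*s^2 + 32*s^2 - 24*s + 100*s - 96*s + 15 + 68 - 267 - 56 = 20*s^2 - 20*s - 240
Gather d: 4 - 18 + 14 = 0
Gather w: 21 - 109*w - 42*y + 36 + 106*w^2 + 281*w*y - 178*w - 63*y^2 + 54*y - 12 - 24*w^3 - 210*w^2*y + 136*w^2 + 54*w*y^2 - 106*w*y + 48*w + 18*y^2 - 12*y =-24*w^3 + w^2*(242 - 210*y) + w*(54*y^2 + 175*y - 239) - 45*y^2 + 45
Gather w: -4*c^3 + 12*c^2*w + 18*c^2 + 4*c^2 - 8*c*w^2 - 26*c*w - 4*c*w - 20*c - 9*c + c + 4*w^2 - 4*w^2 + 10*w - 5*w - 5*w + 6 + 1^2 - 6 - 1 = -4*c^3 + 22*c^2 - 8*c*w^2 - 28*c + w*(12*c^2 - 30*c)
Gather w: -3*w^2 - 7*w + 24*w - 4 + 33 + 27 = -3*w^2 + 17*w + 56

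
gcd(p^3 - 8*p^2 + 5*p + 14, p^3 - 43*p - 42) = p^2 - 6*p - 7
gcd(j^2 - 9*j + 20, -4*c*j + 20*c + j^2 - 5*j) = j - 5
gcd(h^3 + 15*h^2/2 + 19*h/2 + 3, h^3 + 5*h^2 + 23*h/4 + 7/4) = h^2 + 3*h/2 + 1/2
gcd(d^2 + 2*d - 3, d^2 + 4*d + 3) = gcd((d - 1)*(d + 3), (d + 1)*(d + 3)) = d + 3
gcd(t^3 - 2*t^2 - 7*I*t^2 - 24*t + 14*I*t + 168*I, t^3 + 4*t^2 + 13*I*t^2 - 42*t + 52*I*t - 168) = t + 4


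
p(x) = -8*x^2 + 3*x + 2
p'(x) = 3 - 16*x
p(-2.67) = -63.04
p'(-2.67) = 45.72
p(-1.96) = -34.61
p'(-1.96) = 34.36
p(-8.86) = -652.58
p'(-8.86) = 144.76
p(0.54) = 1.29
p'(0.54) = -5.64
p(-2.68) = -63.50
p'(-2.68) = 45.88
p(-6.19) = -323.10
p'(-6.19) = 102.04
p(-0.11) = 1.57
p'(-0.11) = 4.76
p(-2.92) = -74.97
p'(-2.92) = 49.72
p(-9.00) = -673.00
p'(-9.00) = 147.00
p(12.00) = -1114.00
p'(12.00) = -189.00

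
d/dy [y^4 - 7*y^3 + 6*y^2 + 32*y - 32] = 4*y^3 - 21*y^2 + 12*y + 32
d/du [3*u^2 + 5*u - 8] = 6*u + 5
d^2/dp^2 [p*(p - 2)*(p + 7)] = 6*p + 10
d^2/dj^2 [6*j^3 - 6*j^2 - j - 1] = 36*j - 12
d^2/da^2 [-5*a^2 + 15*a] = -10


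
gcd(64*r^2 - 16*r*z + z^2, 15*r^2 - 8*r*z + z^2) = 1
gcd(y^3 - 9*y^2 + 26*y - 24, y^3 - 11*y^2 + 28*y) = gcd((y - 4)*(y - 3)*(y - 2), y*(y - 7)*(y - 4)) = y - 4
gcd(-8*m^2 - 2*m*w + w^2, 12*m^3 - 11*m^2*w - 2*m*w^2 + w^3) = -4*m + w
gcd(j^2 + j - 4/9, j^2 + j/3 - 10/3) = 1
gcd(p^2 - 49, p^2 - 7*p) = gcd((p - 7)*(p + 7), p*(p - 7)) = p - 7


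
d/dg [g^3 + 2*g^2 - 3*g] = 3*g^2 + 4*g - 3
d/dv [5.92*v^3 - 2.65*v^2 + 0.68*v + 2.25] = 17.76*v^2 - 5.3*v + 0.68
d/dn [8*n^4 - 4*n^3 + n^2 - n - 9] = 32*n^3 - 12*n^2 + 2*n - 1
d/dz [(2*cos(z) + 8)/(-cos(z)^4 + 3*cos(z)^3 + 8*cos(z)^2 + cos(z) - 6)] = 2*(-3*(1 - cos(2*z))^2/4 + 113*cos(z)/2 + 19*cos(2*z) - 5*cos(3*z)/2 + 32)*sin(z)/(-cos(z)^4 + 3*cos(z)^3 + 8*cos(z)^2 + cos(z) - 6)^2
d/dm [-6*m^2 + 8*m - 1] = 8 - 12*m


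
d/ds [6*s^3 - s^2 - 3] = 2*s*(9*s - 1)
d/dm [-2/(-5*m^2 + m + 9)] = 2*(1 - 10*m)/(-5*m^2 + m + 9)^2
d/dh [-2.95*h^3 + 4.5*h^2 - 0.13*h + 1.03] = -8.85*h^2 + 9.0*h - 0.13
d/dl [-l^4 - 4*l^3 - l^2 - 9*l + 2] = -4*l^3 - 12*l^2 - 2*l - 9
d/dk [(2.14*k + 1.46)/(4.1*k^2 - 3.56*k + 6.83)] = (-8.774*k^2 - 11.972*k + 19.8138)/(16.81*k^4 - 29.192*k^3 + 68.6796*k^2 - 48.6296*k + 46.6489)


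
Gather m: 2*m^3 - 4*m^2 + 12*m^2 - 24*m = 2*m^3 + 8*m^2 - 24*m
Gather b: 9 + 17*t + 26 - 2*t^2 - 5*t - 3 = -2*t^2 + 12*t + 32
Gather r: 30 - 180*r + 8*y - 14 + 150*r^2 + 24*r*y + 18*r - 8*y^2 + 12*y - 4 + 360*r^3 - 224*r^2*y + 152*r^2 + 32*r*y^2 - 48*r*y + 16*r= 360*r^3 + r^2*(302 - 224*y) + r*(32*y^2 - 24*y - 146) - 8*y^2 + 20*y + 12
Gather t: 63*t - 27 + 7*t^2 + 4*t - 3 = 7*t^2 + 67*t - 30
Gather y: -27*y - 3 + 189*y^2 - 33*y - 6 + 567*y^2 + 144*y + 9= 756*y^2 + 84*y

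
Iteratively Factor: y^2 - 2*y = (y - 2)*(y)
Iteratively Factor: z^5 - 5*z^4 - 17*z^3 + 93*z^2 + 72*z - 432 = (z + 3)*(z^4 - 8*z^3 + 7*z^2 + 72*z - 144) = (z - 4)*(z + 3)*(z^3 - 4*z^2 - 9*z + 36) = (z - 4)^2*(z + 3)*(z^2 - 9) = (z - 4)^2*(z + 3)^2*(z - 3)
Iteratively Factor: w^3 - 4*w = (w - 2)*(w^2 + 2*w) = (w - 2)*(w + 2)*(w)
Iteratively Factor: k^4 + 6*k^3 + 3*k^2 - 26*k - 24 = (k - 2)*(k^3 + 8*k^2 + 19*k + 12) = (k - 2)*(k + 4)*(k^2 + 4*k + 3) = (k - 2)*(k + 1)*(k + 4)*(k + 3)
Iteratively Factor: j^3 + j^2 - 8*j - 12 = (j + 2)*(j^2 - j - 6) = (j - 3)*(j + 2)*(j + 2)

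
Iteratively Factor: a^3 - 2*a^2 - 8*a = (a + 2)*(a^2 - 4*a) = a*(a + 2)*(a - 4)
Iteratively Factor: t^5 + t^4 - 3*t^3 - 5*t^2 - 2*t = (t - 2)*(t^4 + 3*t^3 + 3*t^2 + t) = t*(t - 2)*(t^3 + 3*t^2 + 3*t + 1) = t*(t - 2)*(t + 1)*(t^2 + 2*t + 1) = t*(t - 2)*(t + 1)^2*(t + 1)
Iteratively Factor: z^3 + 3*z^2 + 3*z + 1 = (z + 1)*(z^2 + 2*z + 1) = (z + 1)^2*(z + 1)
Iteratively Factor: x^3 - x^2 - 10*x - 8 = (x - 4)*(x^2 + 3*x + 2) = (x - 4)*(x + 1)*(x + 2)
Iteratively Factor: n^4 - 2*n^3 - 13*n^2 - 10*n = (n + 1)*(n^3 - 3*n^2 - 10*n) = (n + 1)*(n + 2)*(n^2 - 5*n) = (n - 5)*(n + 1)*(n + 2)*(n)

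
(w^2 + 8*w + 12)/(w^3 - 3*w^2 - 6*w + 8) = (w + 6)/(w^2 - 5*w + 4)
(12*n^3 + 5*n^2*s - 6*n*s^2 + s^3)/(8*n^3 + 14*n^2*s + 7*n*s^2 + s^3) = (12*n^2 - 7*n*s + s^2)/(8*n^2 + 6*n*s + s^2)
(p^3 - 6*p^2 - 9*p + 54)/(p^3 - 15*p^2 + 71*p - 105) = (p^2 - 3*p - 18)/(p^2 - 12*p + 35)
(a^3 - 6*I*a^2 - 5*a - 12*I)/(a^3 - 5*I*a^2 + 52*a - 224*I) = (a^2 - 2*I*a + 3)/(a^2 - I*a + 56)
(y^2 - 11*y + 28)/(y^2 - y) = (y^2 - 11*y + 28)/(y*(y - 1))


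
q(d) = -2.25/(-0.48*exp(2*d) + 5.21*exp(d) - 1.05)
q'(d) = -2.25*(0.96*exp(2*d) - 5.21*exp(d))/(-0.48*exp(2*d) + 5.21*exp(d) - 1.05)^2 = (11.7225 - 2.16*exp(d))*exp(d)/(0.48*exp(2*d) - 5.21*exp(d) + 1.05)^2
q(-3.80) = 2.41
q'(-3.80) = 0.30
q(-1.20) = -4.73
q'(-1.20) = 14.74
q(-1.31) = -7.01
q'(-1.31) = 29.20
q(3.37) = 0.01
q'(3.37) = -0.02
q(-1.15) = -4.08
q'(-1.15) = 11.49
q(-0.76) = -1.76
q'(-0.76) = 3.05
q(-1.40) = -10.94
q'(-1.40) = 65.29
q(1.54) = -0.18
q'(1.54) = 0.05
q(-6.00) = 2.17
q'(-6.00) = 0.03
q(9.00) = 0.00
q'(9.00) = 0.00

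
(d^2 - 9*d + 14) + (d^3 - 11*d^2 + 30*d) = d^3 - 10*d^2 + 21*d + 14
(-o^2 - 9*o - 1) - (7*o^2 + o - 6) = -8*o^2 - 10*o + 5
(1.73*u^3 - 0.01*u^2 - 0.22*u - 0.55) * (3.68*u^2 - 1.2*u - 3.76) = 6.3664*u^5 - 2.1128*u^4 - 7.3024*u^3 - 1.7224*u^2 + 1.4872*u + 2.068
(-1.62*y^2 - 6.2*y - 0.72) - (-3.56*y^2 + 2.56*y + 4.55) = 1.94*y^2 - 8.76*y - 5.27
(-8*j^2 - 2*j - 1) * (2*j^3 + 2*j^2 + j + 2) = -16*j^5 - 20*j^4 - 14*j^3 - 20*j^2 - 5*j - 2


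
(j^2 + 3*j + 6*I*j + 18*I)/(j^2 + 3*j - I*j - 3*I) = (j + 6*I)/(j - I)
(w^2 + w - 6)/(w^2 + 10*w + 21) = (w - 2)/(w + 7)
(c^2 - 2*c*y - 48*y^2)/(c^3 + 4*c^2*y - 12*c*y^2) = (-c + 8*y)/(c*(-c + 2*y))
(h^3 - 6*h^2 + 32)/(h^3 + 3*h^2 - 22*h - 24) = (h^2 - 2*h - 8)/(h^2 + 7*h + 6)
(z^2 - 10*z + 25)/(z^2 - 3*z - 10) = (z - 5)/(z + 2)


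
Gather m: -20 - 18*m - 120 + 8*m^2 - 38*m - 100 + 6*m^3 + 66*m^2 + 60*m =6*m^3 + 74*m^2 + 4*m - 240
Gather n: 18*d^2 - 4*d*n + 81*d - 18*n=18*d^2 + 81*d + n*(-4*d - 18)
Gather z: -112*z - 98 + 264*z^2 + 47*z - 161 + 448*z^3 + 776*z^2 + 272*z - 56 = 448*z^3 + 1040*z^2 + 207*z - 315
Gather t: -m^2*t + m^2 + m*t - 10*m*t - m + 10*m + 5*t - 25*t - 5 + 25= m^2 + 9*m + t*(-m^2 - 9*m - 20) + 20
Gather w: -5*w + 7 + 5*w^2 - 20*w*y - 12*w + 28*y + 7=5*w^2 + w*(-20*y - 17) + 28*y + 14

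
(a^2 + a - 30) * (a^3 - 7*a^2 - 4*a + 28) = a^5 - 6*a^4 - 41*a^3 + 234*a^2 + 148*a - 840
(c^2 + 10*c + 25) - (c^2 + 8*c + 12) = 2*c + 13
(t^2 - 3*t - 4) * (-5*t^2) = -5*t^4 + 15*t^3 + 20*t^2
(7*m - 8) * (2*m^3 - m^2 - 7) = 14*m^4 - 23*m^3 + 8*m^2 - 49*m + 56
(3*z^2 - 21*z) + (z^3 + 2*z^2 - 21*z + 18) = z^3 + 5*z^2 - 42*z + 18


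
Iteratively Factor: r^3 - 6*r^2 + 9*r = (r - 3)*(r^2 - 3*r) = r*(r - 3)*(r - 3)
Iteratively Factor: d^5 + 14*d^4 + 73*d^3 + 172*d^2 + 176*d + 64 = (d + 4)*(d^4 + 10*d^3 + 33*d^2 + 40*d + 16) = (d + 1)*(d + 4)*(d^3 + 9*d^2 + 24*d + 16) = (d + 1)*(d + 4)^2*(d^2 + 5*d + 4) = (d + 1)*(d + 4)^3*(d + 1)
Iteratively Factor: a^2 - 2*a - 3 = (a - 3)*(a + 1)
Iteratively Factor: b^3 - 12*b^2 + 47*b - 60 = (b - 3)*(b^2 - 9*b + 20) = (b - 5)*(b - 3)*(b - 4)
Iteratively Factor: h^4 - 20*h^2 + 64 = (h - 4)*(h^3 + 4*h^2 - 4*h - 16) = (h - 4)*(h - 2)*(h^2 + 6*h + 8) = (h - 4)*(h - 2)*(h + 2)*(h + 4)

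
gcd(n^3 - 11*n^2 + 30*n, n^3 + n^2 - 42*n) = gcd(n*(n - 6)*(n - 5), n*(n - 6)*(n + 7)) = n^2 - 6*n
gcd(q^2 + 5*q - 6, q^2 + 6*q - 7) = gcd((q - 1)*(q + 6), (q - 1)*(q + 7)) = q - 1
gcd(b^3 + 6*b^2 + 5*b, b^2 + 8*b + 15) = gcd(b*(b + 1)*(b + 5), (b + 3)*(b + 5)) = b + 5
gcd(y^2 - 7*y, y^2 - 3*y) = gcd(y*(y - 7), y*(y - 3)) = y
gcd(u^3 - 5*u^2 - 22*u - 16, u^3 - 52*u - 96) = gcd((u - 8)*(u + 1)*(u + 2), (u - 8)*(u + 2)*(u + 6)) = u^2 - 6*u - 16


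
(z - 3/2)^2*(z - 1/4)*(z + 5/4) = z^4 - 2*z^3 - 17*z^2/16 + 51*z/16 - 45/64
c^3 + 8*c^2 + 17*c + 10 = (c + 1)*(c + 2)*(c + 5)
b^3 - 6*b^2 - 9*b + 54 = (b - 6)*(b - 3)*(b + 3)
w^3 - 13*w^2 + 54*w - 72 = (w - 6)*(w - 4)*(w - 3)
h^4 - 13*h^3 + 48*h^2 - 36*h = h*(h - 6)^2*(h - 1)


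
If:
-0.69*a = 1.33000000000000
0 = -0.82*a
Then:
No Solution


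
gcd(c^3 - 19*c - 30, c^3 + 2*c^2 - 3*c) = c + 3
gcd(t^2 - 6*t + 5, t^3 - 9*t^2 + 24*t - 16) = t - 1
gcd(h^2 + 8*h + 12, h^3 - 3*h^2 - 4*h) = 1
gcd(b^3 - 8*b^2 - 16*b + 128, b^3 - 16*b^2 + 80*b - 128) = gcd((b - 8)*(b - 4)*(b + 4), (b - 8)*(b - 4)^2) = b^2 - 12*b + 32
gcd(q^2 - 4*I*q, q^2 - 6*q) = q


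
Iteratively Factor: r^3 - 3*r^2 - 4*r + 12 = (r + 2)*(r^2 - 5*r + 6) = (r - 3)*(r + 2)*(r - 2)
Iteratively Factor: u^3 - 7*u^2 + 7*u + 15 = (u - 5)*(u^2 - 2*u - 3) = (u - 5)*(u + 1)*(u - 3)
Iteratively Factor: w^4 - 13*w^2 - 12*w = (w + 1)*(w^3 - w^2 - 12*w) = (w - 4)*(w + 1)*(w^2 + 3*w) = (w - 4)*(w + 1)*(w + 3)*(w)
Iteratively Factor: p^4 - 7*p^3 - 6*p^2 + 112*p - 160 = (p - 2)*(p^3 - 5*p^2 - 16*p + 80) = (p - 2)*(p + 4)*(p^2 - 9*p + 20) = (p - 5)*(p - 2)*(p + 4)*(p - 4)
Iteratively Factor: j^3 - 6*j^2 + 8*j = (j)*(j^2 - 6*j + 8) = j*(j - 2)*(j - 4)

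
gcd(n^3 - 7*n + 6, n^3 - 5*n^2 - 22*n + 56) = n - 2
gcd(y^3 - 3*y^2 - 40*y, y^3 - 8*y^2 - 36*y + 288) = y - 8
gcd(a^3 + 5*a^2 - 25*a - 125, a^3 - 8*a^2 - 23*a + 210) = a + 5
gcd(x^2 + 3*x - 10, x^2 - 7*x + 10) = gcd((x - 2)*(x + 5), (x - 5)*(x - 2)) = x - 2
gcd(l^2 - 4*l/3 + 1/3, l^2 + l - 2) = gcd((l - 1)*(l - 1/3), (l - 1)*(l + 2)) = l - 1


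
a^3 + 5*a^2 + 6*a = a*(a + 2)*(a + 3)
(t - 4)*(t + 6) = t^2 + 2*t - 24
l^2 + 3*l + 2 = (l + 1)*(l + 2)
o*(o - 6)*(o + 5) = o^3 - o^2 - 30*o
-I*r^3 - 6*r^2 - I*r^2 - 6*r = r*(r - 6*I)*(-I*r - I)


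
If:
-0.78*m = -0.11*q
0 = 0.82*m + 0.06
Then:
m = -0.07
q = -0.52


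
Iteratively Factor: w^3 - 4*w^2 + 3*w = (w - 1)*(w^2 - 3*w) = (w - 3)*(w - 1)*(w)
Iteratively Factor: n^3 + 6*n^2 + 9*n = (n + 3)*(n^2 + 3*n) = (n + 3)^2*(n)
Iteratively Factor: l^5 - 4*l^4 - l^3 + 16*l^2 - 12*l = (l)*(l^4 - 4*l^3 - l^2 + 16*l - 12) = l*(l - 2)*(l^3 - 2*l^2 - 5*l + 6) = l*(l - 2)*(l - 1)*(l^2 - l - 6) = l*(l - 2)*(l - 1)*(l + 2)*(l - 3)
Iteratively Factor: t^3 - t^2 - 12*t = (t)*(t^2 - t - 12) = t*(t - 4)*(t + 3)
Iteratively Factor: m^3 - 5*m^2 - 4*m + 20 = (m - 5)*(m^2 - 4) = (m - 5)*(m + 2)*(m - 2)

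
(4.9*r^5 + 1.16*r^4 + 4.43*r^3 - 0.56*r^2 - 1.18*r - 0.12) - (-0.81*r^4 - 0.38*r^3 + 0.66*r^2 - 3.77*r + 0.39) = 4.9*r^5 + 1.97*r^4 + 4.81*r^3 - 1.22*r^2 + 2.59*r - 0.51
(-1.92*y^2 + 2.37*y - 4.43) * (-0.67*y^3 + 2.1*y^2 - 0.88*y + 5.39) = 1.2864*y^5 - 5.6199*y^4 + 9.6347*y^3 - 21.7374*y^2 + 16.6727*y - 23.8777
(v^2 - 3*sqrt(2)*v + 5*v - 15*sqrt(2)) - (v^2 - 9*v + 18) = -3*sqrt(2)*v + 14*v - 15*sqrt(2) - 18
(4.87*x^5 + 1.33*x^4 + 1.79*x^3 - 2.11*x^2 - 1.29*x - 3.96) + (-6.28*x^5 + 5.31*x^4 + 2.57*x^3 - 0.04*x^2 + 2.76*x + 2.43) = -1.41*x^5 + 6.64*x^4 + 4.36*x^3 - 2.15*x^2 + 1.47*x - 1.53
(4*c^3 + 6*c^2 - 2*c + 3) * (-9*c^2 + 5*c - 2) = -36*c^5 - 34*c^4 + 40*c^3 - 49*c^2 + 19*c - 6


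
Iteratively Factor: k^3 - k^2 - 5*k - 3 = (k + 1)*(k^2 - 2*k - 3) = (k - 3)*(k + 1)*(k + 1)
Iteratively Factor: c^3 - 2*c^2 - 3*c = (c - 3)*(c^2 + c) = c*(c - 3)*(c + 1)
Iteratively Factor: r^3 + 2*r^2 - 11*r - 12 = (r + 1)*(r^2 + r - 12) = (r - 3)*(r + 1)*(r + 4)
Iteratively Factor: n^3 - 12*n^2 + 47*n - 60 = (n - 5)*(n^2 - 7*n + 12) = (n - 5)*(n - 3)*(n - 4)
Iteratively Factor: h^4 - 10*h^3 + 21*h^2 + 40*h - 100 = (h - 5)*(h^3 - 5*h^2 - 4*h + 20) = (h - 5)*(h + 2)*(h^2 - 7*h + 10) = (h - 5)*(h - 2)*(h + 2)*(h - 5)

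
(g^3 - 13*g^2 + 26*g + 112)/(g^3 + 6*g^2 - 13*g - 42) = (g^2 - 15*g + 56)/(g^2 + 4*g - 21)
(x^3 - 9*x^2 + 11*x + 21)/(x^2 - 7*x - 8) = (x^2 - 10*x + 21)/(x - 8)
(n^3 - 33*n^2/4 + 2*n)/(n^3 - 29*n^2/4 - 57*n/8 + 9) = 2*n*(4*n - 1)/(8*n^2 + 6*n - 9)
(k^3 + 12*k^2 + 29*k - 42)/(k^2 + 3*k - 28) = (k^2 + 5*k - 6)/(k - 4)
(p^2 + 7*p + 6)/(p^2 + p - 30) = (p + 1)/(p - 5)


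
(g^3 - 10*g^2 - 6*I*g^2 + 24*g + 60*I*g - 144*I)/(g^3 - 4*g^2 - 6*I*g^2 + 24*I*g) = (g - 6)/g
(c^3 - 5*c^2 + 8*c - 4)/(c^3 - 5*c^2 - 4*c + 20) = (c^2 - 3*c + 2)/(c^2 - 3*c - 10)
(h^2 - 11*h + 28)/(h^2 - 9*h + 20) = (h - 7)/(h - 5)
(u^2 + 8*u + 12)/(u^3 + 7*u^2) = (u^2 + 8*u + 12)/(u^2*(u + 7))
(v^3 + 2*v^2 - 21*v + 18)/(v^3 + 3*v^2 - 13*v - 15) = (v^2 + 5*v - 6)/(v^2 + 6*v + 5)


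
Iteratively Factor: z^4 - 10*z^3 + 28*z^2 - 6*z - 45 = (z - 3)*(z^3 - 7*z^2 + 7*z + 15) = (z - 3)^2*(z^2 - 4*z - 5) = (z - 3)^2*(z + 1)*(z - 5)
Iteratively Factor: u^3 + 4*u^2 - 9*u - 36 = (u - 3)*(u^2 + 7*u + 12) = (u - 3)*(u + 4)*(u + 3)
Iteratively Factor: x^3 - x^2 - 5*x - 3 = (x + 1)*(x^2 - 2*x - 3) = (x + 1)^2*(x - 3)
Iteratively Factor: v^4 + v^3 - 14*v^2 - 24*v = (v + 2)*(v^3 - v^2 - 12*v) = (v - 4)*(v + 2)*(v^2 + 3*v) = (v - 4)*(v + 2)*(v + 3)*(v)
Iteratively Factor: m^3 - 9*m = (m + 3)*(m^2 - 3*m) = (m - 3)*(m + 3)*(m)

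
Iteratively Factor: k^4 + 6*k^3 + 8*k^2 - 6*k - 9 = (k + 1)*(k^3 + 5*k^2 + 3*k - 9) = (k - 1)*(k + 1)*(k^2 + 6*k + 9) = (k - 1)*(k + 1)*(k + 3)*(k + 3)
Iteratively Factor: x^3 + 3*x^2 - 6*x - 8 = (x - 2)*(x^2 + 5*x + 4) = (x - 2)*(x + 1)*(x + 4)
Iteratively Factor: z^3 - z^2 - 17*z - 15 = (z + 3)*(z^2 - 4*z - 5) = (z + 1)*(z + 3)*(z - 5)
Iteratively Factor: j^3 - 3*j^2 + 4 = (j + 1)*(j^2 - 4*j + 4) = (j - 2)*(j + 1)*(j - 2)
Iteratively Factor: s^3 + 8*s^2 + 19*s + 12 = (s + 3)*(s^2 + 5*s + 4) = (s + 1)*(s + 3)*(s + 4)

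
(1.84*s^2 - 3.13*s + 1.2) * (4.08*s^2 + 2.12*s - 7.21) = 7.5072*s^4 - 8.8696*s^3 - 15.006*s^2 + 25.1113*s - 8.652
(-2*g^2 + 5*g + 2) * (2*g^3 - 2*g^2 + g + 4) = -4*g^5 + 14*g^4 - 8*g^3 - 7*g^2 + 22*g + 8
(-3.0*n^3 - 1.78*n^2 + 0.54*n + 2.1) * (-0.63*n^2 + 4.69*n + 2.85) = 1.89*n^5 - 12.9486*n^4 - 17.2384*n^3 - 3.8634*n^2 + 11.388*n + 5.985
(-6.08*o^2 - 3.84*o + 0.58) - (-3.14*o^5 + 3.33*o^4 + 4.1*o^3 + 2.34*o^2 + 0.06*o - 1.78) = 3.14*o^5 - 3.33*o^4 - 4.1*o^3 - 8.42*o^2 - 3.9*o + 2.36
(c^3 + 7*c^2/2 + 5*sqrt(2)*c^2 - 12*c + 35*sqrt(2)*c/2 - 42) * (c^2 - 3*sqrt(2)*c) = c^5 + 2*sqrt(2)*c^4 + 7*c^4/2 - 42*c^3 + 7*sqrt(2)*c^3 - 147*c^2 + 36*sqrt(2)*c^2 + 126*sqrt(2)*c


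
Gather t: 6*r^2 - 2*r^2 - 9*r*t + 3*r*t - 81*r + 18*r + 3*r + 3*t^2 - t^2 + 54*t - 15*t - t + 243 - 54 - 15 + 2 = 4*r^2 - 60*r + 2*t^2 + t*(38 - 6*r) + 176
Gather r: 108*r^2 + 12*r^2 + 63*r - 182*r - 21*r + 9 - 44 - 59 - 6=120*r^2 - 140*r - 100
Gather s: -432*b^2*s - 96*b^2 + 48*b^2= -432*b^2*s - 48*b^2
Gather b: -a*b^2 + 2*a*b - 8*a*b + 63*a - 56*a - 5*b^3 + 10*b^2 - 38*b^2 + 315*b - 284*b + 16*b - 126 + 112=7*a - 5*b^3 + b^2*(-a - 28) + b*(47 - 6*a) - 14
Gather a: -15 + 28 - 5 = 8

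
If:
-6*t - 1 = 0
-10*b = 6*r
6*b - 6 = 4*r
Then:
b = 9/19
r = -15/19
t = -1/6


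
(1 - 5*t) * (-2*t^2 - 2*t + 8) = 10*t^3 + 8*t^2 - 42*t + 8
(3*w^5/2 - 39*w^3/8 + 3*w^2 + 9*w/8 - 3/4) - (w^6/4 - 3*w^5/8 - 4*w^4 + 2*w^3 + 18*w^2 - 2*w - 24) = -w^6/4 + 15*w^5/8 + 4*w^4 - 55*w^3/8 - 15*w^2 + 25*w/8 + 93/4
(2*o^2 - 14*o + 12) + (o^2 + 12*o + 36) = 3*o^2 - 2*o + 48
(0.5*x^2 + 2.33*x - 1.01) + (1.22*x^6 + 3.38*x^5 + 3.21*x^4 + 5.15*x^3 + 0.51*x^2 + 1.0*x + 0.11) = 1.22*x^6 + 3.38*x^5 + 3.21*x^4 + 5.15*x^3 + 1.01*x^2 + 3.33*x - 0.9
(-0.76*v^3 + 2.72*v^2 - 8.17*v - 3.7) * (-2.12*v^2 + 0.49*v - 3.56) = 1.6112*v^5 - 6.1388*v^4 + 21.3588*v^3 - 5.8425*v^2 + 27.2722*v + 13.172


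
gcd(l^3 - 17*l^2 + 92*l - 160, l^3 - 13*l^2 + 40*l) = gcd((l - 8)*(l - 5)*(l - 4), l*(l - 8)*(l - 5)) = l^2 - 13*l + 40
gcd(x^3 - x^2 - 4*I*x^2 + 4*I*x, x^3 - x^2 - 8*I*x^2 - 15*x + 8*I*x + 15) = x - 1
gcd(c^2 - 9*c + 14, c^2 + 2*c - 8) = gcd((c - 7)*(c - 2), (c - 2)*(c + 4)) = c - 2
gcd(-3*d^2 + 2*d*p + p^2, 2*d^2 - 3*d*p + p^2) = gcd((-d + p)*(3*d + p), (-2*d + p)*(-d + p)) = -d + p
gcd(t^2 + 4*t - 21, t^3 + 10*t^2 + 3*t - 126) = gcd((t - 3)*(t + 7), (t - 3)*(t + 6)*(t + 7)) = t^2 + 4*t - 21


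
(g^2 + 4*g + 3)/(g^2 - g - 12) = (g + 1)/(g - 4)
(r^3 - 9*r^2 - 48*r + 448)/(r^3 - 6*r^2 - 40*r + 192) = (r^2 - r - 56)/(r^2 + 2*r - 24)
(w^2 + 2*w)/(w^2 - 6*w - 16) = w/(w - 8)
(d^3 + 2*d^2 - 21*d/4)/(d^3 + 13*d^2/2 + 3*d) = (4*d^2 + 8*d - 21)/(2*(2*d^2 + 13*d + 6))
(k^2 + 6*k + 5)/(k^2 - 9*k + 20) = (k^2 + 6*k + 5)/(k^2 - 9*k + 20)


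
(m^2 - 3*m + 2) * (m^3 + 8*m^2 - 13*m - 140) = m^5 + 5*m^4 - 35*m^3 - 85*m^2 + 394*m - 280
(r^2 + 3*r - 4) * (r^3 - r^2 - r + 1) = r^5 + 2*r^4 - 8*r^3 + 2*r^2 + 7*r - 4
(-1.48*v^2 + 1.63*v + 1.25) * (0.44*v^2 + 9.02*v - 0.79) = -0.6512*v^4 - 12.6324*v^3 + 16.4218*v^2 + 9.9873*v - 0.9875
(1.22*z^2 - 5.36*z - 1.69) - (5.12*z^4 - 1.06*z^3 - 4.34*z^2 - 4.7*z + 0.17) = -5.12*z^4 + 1.06*z^3 + 5.56*z^2 - 0.66*z - 1.86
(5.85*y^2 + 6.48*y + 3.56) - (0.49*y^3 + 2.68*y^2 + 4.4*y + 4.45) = -0.49*y^3 + 3.17*y^2 + 2.08*y - 0.89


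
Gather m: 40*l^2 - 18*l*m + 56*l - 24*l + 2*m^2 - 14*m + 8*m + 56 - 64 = 40*l^2 + 32*l + 2*m^2 + m*(-18*l - 6) - 8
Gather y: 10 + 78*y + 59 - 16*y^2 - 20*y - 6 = -16*y^2 + 58*y + 63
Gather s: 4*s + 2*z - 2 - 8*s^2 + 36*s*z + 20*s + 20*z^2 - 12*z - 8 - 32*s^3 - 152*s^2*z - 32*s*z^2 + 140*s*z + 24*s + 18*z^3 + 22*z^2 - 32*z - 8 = -32*s^3 + s^2*(-152*z - 8) + s*(-32*z^2 + 176*z + 48) + 18*z^3 + 42*z^2 - 42*z - 18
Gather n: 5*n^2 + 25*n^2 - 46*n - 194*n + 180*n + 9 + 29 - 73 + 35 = 30*n^2 - 60*n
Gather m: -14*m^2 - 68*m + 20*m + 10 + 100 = -14*m^2 - 48*m + 110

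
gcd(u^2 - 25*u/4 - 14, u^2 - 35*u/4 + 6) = u - 8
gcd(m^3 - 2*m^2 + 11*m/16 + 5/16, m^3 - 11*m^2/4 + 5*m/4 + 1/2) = m^2 - 3*m/4 - 1/4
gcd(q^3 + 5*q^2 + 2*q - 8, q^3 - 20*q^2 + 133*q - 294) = 1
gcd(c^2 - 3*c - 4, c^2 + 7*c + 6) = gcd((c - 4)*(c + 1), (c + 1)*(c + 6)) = c + 1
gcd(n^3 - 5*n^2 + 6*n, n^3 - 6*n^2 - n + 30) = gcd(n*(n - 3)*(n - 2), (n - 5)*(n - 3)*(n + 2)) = n - 3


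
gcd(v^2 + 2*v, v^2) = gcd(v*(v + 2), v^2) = v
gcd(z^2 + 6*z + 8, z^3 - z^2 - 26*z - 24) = z + 4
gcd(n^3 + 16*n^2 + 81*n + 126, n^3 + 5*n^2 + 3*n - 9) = n + 3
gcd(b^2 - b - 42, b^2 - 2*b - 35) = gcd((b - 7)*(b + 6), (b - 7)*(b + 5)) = b - 7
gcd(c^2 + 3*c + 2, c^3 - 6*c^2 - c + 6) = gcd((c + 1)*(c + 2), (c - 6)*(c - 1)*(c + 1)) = c + 1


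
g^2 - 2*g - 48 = (g - 8)*(g + 6)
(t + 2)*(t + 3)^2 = t^3 + 8*t^2 + 21*t + 18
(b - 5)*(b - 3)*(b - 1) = b^3 - 9*b^2 + 23*b - 15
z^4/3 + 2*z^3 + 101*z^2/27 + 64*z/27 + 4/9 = (z/3 + 1)*(z + 1/3)*(z + 2/3)*(z + 2)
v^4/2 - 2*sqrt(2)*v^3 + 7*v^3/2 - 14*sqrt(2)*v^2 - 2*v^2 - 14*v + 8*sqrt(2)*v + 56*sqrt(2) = (v/2 + 1)*(v - 2)*(v + 7)*(v - 4*sqrt(2))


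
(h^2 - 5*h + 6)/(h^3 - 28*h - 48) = (-h^2 + 5*h - 6)/(-h^3 + 28*h + 48)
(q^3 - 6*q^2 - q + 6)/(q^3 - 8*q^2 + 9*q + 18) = (q - 1)/(q - 3)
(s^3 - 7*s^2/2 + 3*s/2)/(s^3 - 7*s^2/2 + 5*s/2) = (2*s^2 - 7*s + 3)/(2*s^2 - 7*s + 5)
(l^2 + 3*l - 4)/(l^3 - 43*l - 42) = (-l^2 - 3*l + 4)/(-l^3 + 43*l + 42)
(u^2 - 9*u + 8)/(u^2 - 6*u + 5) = (u - 8)/(u - 5)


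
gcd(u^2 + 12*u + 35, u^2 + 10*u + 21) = u + 7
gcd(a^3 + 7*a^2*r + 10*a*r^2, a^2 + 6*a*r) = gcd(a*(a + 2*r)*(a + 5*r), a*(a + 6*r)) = a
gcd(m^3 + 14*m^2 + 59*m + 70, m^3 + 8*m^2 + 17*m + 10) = m^2 + 7*m + 10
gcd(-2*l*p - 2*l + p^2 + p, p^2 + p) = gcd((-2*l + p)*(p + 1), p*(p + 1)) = p + 1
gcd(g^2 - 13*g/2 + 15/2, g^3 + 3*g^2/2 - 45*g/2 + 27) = g - 3/2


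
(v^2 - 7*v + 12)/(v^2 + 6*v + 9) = (v^2 - 7*v + 12)/(v^2 + 6*v + 9)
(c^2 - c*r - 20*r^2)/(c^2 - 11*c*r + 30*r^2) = (-c - 4*r)/(-c + 6*r)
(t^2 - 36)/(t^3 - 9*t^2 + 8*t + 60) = (t + 6)/(t^2 - 3*t - 10)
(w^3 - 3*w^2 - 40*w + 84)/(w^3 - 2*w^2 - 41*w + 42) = (w - 2)/(w - 1)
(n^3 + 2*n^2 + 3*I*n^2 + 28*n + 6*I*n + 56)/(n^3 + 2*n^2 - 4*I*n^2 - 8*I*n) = (n + 7*I)/n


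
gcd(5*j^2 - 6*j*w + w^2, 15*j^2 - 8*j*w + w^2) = -5*j + w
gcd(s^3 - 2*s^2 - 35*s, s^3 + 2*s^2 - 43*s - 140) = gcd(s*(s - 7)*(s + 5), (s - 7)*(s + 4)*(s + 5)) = s^2 - 2*s - 35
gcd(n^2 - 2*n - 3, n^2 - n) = 1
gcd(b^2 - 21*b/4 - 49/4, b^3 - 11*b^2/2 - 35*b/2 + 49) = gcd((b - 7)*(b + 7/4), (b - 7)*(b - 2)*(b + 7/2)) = b - 7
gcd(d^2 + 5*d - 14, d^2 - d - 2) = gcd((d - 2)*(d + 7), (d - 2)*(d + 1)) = d - 2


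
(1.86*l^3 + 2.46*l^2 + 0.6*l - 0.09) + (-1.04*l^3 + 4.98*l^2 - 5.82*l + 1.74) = 0.82*l^3 + 7.44*l^2 - 5.22*l + 1.65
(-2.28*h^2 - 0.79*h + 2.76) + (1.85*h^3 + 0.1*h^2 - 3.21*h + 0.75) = 1.85*h^3 - 2.18*h^2 - 4.0*h + 3.51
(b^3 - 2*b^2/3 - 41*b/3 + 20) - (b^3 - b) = -2*b^2/3 - 38*b/3 + 20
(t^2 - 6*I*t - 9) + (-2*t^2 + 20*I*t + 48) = -t^2 + 14*I*t + 39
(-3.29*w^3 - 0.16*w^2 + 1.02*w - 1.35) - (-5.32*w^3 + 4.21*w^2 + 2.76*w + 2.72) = 2.03*w^3 - 4.37*w^2 - 1.74*w - 4.07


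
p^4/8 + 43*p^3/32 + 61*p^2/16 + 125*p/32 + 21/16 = (p/4 + 1/2)*(p/2 + 1/2)*(p + 3/4)*(p + 7)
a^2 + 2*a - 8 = (a - 2)*(a + 4)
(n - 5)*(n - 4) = n^2 - 9*n + 20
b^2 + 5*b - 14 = (b - 2)*(b + 7)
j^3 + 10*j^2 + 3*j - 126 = (j - 3)*(j + 6)*(j + 7)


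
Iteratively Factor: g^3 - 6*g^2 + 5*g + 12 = (g + 1)*(g^2 - 7*g + 12) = (g - 4)*(g + 1)*(g - 3)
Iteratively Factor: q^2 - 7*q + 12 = (q - 4)*(q - 3)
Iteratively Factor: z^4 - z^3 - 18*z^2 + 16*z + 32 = (z - 4)*(z^3 + 3*z^2 - 6*z - 8) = (z - 4)*(z + 1)*(z^2 + 2*z - 8) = (z - 4)*(z - 2)*(z + 1)*(z + 4)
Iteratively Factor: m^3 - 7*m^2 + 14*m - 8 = (m - 2)*(m^2 - 5*m + 4) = (m - 2)*(m - 1)*(m - 4)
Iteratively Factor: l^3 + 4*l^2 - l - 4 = (l + 1)*(l^2 + 3*l - 4) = (l - 1)*(l + 1)*(l + 4)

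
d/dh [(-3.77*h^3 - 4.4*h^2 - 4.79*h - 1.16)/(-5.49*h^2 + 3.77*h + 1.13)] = (20.6973*h^4 - 28.4258*h^3 - 55.6654*h^2 - 22.6808*h - 1.0395)/(30.1401*h^4 - 41.3946*h^3 + 1.8055*h^2 + 8.5202*h + 1.2769)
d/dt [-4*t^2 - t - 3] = -8*t - 1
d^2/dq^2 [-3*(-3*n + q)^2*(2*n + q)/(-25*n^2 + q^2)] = n^2*(12300*n^3 - 9900*n^2*q + 1476*n*q^2 - 132*q^3)/(-15625*n^6 + 1875*n^4*q^2 - 75*n^2*q^4 + q^6)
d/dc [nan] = 0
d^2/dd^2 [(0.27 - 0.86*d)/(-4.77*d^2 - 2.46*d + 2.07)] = ((0.86*d - 0.27)*(9.54*d + 2.46)*(19.08*d + 4.92) - (24.6132*d + 1.6554)*(4.77*d^2 + 2.46*d - 2.07))/(4.77*d^2 + 2.46*d - 2.07)^3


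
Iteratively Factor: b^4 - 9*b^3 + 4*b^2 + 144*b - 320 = (b - 4)*(b^3 - 5*b^2 - 16*b + 80) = (b - 5)*(b - 4)*(b^2 - 16) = (b - 5)*(b - 4)^2*(b + 4)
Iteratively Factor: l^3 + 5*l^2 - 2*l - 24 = (l + 4)*(l^2 + l - 6) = (l + 3)*(l + 4)*(l - 2)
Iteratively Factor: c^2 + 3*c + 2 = (c + 1)*(c + 2)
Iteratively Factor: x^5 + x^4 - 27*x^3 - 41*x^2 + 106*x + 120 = (x - 2)*(x^4 + 3*x^3 - 21*x^2 - 83*x - 60) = (x - 2)*(x + 4)*(x^3 - x^2 - 17*x - 15) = (x - 5)*(x - 2)*(x + 4)*(x^2 + 4*x + 3) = (x - 5)*(x - 2)*(x + 3)*(x + 4)*(x + 1)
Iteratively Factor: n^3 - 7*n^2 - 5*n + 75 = (n + 3)*(n^2 - 10*n + 25) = (n - 5)*(n + 3)*(n - 5)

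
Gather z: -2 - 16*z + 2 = -16*z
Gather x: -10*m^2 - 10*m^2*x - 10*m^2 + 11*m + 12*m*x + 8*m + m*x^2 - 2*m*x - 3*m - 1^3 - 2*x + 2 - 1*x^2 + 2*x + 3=-20*m^2 + 16*m + x^2*(m - 1) + x*(-10*m^2 + 10*m) + 4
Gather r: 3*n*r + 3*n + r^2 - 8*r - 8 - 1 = 3*n + r^2 + r*(3*n - 8) - 9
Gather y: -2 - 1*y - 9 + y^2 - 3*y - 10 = y^2 - 4*y - 21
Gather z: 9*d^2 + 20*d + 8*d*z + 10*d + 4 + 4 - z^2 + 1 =9*d^2 + 8*d*z + 30*d - z^2 + 9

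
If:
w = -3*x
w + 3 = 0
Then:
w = -3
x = 1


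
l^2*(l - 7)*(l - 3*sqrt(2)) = l^4 - 7*l^3 - 3*sqrt(2)*l^3 + 21*sqrt(2)*l^2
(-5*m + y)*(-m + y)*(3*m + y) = 15*m^3 - 13*m^2*y - 3*m*y^2 + y^3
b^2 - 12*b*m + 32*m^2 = (b - 8*m)*(b - 4*m)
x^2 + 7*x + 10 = (x + 2)*(x + 5)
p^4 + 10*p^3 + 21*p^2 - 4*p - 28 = (p - 1)*(p + 2)^2*(p + 7)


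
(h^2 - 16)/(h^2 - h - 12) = (h + 4)/(h + 3)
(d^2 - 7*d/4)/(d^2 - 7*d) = (d - 7/4)/(d - 7)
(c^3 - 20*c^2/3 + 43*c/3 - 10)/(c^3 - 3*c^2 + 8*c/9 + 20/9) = 3*(c - 3)/(3*c + 2)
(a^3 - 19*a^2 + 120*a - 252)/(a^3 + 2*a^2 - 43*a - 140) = (a^2 - 12*a + 36)/(a^2 + 9*a + 20)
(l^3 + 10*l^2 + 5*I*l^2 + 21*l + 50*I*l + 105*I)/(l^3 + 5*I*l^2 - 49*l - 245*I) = (l + 3)/(l - 7)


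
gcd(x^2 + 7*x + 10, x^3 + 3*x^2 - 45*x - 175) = x + 5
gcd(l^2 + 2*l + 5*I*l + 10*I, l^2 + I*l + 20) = l + 5*I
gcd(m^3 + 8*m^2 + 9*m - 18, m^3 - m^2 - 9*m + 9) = m^2 + 2*m - 3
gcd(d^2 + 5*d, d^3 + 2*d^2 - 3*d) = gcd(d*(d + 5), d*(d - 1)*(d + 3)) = d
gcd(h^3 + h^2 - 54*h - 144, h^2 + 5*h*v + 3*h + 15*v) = h + 3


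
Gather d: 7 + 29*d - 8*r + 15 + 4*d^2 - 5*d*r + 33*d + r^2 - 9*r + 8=4*d^2 + d*(62 - 5*r) + r^2 - 17*r + 30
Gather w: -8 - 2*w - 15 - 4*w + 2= -6*w - 21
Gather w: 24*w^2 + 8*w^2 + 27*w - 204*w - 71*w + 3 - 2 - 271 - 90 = 32*w^2 - 248*w - 360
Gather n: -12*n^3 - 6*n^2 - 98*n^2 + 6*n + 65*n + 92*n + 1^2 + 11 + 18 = -12*n^3 - 104*n^2 + 163*n + 30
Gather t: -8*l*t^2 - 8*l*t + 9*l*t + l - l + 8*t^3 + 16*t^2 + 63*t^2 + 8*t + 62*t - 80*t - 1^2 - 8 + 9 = 8*t^3 + t^2*(79 - 8*l) + t*(l - 10)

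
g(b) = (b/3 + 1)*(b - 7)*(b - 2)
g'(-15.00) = 280.67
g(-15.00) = -1496.00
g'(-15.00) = 280.67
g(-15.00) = -1496.00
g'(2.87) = -7.58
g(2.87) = -7.03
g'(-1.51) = 3.99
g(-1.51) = 14.84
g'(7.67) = 23.82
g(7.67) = 13.51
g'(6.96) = 16.27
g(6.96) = -0.66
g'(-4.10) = 28.88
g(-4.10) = -24.83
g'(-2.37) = 10.76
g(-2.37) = 8.60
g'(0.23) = -5.20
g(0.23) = 12.90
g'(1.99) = -8.33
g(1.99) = 0.08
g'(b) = (b/3 + 1)*(b - 7) + (b/3 + 1)*(b - 2) + (b - 7)*(b - 2)/3 = b^2 - 4*b - 13/3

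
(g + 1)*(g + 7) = g^2 + 8*g + 7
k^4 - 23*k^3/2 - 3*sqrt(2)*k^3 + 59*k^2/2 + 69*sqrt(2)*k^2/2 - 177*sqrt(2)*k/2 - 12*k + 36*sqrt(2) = (k - 8)*(k - 3)*(k - 1/2)*(k - 3*sqrt(2))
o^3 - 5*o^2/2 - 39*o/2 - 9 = (o - 6)*(o + 1/2)*(o + 3)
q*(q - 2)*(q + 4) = q^3 + 2*q^2 - 8*q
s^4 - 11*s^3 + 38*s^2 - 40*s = s*(s - 5)*(s - 4)*(s - 2)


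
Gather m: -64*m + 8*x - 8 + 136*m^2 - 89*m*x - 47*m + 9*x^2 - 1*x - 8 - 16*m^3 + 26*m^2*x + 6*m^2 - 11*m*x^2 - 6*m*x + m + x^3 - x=-16*m^3 + m^2*(26*x + 142) + m*(-11*x^2 - 95*x - 110) + x^3 + 9*x^2 + 6*x - 16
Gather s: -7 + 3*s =3*s - 7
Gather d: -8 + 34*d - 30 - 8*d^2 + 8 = -8*d^2 + 34*d - 30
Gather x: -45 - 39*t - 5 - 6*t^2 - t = -6*t^2 - 40*t - 50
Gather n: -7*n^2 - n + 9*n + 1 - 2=-7*n^2 + 8*n - 1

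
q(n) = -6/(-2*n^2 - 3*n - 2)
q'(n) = -6*(4*n + 3)/(-2*n^2 - 3*n - 2)^2 = 6*(-4*n - 3)/(2*n^2 + 3*n + 2)^2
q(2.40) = 0.29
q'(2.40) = -0.18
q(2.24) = 0.32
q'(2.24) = -0.20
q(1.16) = 0.73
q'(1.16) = -0.69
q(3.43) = 0.17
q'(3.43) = -0.08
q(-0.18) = 3.93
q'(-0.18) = -5.88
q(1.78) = 0.44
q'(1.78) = -0.32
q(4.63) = 0.10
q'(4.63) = -0.04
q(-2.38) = 0.97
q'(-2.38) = 1.02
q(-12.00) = 0.02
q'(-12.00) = 0.00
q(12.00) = 0.02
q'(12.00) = 0.00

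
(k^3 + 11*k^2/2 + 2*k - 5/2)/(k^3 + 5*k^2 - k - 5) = (k - 1/2)/(k - 1)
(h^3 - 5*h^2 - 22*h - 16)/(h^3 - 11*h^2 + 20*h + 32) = (h + 2)/(h - 4)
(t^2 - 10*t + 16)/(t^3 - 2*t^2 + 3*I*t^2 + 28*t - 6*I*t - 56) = (t - 8)/(t^2 + 3*I*t + 28)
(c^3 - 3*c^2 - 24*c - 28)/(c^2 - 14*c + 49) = (c^2 + 4*c + 4)/(c - 7)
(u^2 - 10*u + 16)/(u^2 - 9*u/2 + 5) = 2*(u - 8)/(2*u - 5)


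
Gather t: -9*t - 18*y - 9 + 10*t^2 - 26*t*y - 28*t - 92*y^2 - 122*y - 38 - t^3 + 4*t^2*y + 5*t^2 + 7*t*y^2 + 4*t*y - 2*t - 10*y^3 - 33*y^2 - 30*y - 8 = -t^3 + t^2*(4*y + 15) + t*(7*y^2 - 22*y - 39) - 10*y^3 - 125*y^2 - 170*y - 55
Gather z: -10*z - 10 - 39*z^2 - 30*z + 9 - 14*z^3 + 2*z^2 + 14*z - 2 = -14*z^3 - 37*z^2 - 26*z - 3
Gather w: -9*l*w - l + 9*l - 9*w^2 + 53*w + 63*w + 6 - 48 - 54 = 8*l - 9*w^2 + w*(116 - 9*l) - 96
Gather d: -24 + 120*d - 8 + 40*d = 160*d - 32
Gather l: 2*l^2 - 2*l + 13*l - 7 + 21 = 2*l^2 + 11*l + 14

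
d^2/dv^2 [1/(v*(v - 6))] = 2*(v^2 + v*(v - 6) + (v - 6)^2)/(v^3*(v - 6)^3)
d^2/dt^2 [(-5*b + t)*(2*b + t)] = 2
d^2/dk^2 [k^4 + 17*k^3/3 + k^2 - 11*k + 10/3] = 12*k^2 + 34*k + 2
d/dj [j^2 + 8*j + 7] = 2*j + 8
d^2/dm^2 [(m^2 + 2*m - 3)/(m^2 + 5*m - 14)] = 6*(-m^3 + 11*m^2 + 13*m + 73)/(m^6 + 15*m^5 + 33*m^4 - 295*m^3 - 462*m^2 + 2940*m - 2744)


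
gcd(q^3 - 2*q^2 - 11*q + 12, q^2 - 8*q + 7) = q - 1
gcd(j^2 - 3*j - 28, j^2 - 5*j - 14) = j - 7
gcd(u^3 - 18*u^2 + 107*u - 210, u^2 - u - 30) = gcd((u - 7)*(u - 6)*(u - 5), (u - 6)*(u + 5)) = u - 6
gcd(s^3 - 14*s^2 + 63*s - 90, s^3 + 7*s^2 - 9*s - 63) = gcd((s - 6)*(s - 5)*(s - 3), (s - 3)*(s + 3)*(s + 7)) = s - 3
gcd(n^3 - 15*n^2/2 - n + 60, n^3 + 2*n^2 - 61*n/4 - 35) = n^2 - 3*n/2 - 10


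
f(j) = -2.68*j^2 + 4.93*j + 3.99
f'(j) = 4.93 - 5.36*j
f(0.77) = 6.20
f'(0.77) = 0.80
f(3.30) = -8.93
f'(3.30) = -12.76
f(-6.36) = -135.77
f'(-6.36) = 39.02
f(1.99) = 3.19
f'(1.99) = -5.74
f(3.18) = -7.43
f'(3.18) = -12.11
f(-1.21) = -5.90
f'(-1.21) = 11.42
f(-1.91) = -15.20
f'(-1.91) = 15.17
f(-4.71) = -78.68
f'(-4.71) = 30.18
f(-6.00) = -122.07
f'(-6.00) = 37.09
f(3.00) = -5.34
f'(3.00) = -11.15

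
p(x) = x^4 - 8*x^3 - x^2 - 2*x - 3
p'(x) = 4*x^3 - 24*x^2 - 2*x - 2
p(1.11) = -15.88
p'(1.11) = -28.32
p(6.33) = -479.30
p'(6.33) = 38.23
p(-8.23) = 8993.01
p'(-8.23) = -3840.90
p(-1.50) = 29.81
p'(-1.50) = -66.50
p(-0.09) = -2.82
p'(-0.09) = -2.02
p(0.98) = -12.53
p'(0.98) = -23.24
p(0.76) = -8.28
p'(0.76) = -15.63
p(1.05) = -14.25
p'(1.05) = -25.93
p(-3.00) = 291.00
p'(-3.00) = -320.00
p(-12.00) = 34437.00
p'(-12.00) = -10346.00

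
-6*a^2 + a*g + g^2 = (-2*a + g)*(3*a + g)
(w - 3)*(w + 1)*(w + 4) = w^3 + 2*w^2 - 11*w - 12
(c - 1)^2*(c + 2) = c^3 - 3*c + 2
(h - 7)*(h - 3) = h^2 - 10*h + 21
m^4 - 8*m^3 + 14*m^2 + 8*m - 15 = (m - 5)*(m - 3)*(m - 1)*(m + 1)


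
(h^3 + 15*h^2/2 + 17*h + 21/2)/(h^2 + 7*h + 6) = (2*h^2 + 13*h + 21)/(2*(h + 6))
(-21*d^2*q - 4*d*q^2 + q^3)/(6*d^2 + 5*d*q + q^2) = q*(-7*d + q)/(2*d + q)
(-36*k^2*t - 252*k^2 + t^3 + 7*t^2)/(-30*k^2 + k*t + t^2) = (-6*k*t - 42*k + t^2 + 7*t)/(-5*k + t)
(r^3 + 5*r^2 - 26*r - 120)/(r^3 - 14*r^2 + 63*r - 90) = (r^2 + 10*r + 24)/(r^2 - 9*r + 18)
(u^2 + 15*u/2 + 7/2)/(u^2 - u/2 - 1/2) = (u + 7)/(u - 1)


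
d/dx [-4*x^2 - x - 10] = -8*x - 1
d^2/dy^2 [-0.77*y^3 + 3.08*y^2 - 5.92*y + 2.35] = 6.16 - 4.62*y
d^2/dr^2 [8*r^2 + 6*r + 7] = 16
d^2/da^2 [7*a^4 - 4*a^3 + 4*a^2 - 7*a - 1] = 84*a^2 - 24*a + 8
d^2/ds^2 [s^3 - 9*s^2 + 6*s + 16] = 6*s - 18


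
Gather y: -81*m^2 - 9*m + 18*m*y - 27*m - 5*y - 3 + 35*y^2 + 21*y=-81*m^2 - 36*m + 35*y^2 + y*(18*m + 16) - 3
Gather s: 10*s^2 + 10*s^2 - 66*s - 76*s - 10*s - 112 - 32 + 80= 20*s^2 - 152*s - 64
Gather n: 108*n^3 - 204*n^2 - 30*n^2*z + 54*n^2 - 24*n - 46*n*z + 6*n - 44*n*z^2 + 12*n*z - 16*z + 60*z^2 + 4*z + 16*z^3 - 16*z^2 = 108*n^3 + n^2*(-30*z - 150) + n*(-44*z^2 - 34*z - 18) + 16*z^3 + 44*z^2 - 12*z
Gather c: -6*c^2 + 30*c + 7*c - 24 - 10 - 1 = -6*c^2 + 37*c - 35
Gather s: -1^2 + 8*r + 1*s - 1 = 8*r + s - 2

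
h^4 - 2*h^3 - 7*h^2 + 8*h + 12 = (h - 3)*(h - 2)*(h + 1)*(h + 2)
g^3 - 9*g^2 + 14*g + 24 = (g - 6)*(g - 4)*(g + 1)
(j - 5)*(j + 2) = j^2 - 3*j - 10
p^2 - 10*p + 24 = (p - 6)*(p - 4)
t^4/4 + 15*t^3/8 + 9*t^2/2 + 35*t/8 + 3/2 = (t/4 + 1)*(t + 1)^2*(t + 3/2)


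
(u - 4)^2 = u^2 - 8*u + 16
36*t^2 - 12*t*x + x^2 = (-6*t + x)^2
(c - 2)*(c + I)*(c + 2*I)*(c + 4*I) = c^4 - 2*c^3 + 7*I*c^3 - 14*c^2 - 14*I*c^2 + 28*c - 8*I*c + 16*I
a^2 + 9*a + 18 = (a + 3)*(a + 6)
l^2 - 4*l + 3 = (l - 3)*(l - 1)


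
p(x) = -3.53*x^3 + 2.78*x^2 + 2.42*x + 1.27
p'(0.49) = 2.60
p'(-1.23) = -20.44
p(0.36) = 2.34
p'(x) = -10.59*x^2 + 5.56*x + 2.42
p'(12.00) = -1455.82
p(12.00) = -5669.21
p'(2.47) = -48.46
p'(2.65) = -57.21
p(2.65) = -38.49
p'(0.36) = 3.05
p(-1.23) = 9.07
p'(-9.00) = -905.41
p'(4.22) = -162.71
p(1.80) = -5.95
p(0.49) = 2.71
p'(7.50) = -551.57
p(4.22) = -204.29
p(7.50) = -1313.42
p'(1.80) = -21.88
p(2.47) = -28.99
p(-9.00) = 2778.04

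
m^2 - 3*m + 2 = (m - 2)*(m - 1)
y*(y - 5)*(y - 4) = y^3 - 9*y^2 + 20*y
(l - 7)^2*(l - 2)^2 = l^4 - 18*l^3 + 109*l^2 - 252*l + 196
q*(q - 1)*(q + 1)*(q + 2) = q^4 + 2*q^3 - q^2 - 2*q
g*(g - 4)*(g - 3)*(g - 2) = g^4 - 9*g^3 + 26*g^2 - 24*g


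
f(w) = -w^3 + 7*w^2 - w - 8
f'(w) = -3*w^2 + 14*w - 1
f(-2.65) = 62.42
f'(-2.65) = -59.17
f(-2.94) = 80.86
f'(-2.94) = -68.09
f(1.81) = 7.19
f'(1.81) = 14.51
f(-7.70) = 871.26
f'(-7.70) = -286.67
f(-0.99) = 0.82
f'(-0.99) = -17.80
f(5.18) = 35.65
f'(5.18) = -8.98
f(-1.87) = 24.89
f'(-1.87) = -37.67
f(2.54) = 18.23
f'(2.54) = 15.21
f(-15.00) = 4957.00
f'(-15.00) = -886.00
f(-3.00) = 85.00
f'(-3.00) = -70.00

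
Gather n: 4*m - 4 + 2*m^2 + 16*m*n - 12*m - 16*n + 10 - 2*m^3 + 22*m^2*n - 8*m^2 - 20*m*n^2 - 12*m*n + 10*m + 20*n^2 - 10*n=-2*m^3 - 6*m^2 + 2*m + n^2*(20 - 20*m) + n*(22*m^2 + 4*m - 26) + 6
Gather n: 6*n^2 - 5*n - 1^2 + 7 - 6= 6*n^2 - 5*n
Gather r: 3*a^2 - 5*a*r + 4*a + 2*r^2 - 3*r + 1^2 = 3*a^2 + 4*a + 2*r^2 + r*(-5*a - 3) + 1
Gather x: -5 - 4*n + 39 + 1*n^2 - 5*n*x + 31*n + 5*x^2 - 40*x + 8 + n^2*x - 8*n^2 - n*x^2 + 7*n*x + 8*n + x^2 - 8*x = -7*n^2 + 35*n + x^2*(6 - n) + x*(n^2 + 2*n - 48) + 42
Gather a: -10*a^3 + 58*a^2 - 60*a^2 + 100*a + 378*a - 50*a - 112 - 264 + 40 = -10*a^3 - 2*a^2 + 428*a - 336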